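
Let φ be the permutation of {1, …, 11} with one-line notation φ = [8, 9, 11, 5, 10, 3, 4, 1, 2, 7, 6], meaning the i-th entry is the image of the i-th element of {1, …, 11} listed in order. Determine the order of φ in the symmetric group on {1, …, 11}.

Decomposing into disjoint cycles gives cycle lengths 4, 3, 2, 2.
The order of φ is the least common multiple of its cycle lengths: lcm(4, 3, 2, 2) = 12.

12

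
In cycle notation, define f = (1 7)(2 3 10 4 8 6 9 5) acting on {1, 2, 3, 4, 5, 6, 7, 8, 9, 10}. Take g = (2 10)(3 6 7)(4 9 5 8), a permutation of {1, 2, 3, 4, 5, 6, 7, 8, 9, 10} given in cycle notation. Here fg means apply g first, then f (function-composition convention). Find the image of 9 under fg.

g(9) = 5, then f(5) = 2; composing gives (fg)(9) = 2.

2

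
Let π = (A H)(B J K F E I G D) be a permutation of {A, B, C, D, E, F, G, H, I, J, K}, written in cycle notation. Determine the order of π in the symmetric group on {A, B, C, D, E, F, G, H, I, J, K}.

The disjoint cycles have lengths 8, 2, 1.
The order of π is the least common multiple of its cycle lengths: lcm(8, 2) = 8.

8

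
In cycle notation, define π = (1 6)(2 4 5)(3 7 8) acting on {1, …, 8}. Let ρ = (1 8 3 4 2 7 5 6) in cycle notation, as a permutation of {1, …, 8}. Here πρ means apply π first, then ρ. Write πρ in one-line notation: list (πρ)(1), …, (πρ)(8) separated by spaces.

(πρ)(x) = ρ(π(x)). Computing each image: ρ(π(1)) = ρ(6) = 1, ρ(π(2)) = ρ(4) = 2, ρ(π(3)) = ρ(7) = 5, ρ(π(4)) = ρ(5) = 6, ρ(π(5)) = ρ(2) = 7, ρ(π(6)) = ρ(1) = 8, ρ(π(7)) = ρ(8) = 3, ρ(π(8)) = ρ(3) = 4.
Hence πρ = [1 2 5 6 7 8 3 4].

1 2 5 6 7 8 3 4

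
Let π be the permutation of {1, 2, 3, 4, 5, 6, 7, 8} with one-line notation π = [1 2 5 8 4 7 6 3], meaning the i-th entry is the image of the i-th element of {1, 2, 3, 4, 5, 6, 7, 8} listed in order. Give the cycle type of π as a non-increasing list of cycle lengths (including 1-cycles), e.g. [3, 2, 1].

[4, 2, 1, 1]

The disjoint cycles are (1)(2)(3 5 4 8)(6 7), with lengths 4, 2, 1, 1 in non-increasing order.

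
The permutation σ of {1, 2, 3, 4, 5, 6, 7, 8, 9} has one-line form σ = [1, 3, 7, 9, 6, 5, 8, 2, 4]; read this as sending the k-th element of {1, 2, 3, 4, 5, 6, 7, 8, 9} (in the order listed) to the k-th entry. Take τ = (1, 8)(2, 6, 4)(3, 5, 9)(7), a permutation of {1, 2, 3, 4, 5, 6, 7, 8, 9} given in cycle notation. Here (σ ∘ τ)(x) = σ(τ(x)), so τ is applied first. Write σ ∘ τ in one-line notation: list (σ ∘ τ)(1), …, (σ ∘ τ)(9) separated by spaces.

2 5 6 3 4 9 8 1 7

(σ ∘ τ)(x) = σ(τ(x)). Computing each image: σ(τ(1)) = σ(8) = 2, σ(τ(2)) = σ(6) = 5, σ(τ(3)) = σ(5) = 6, σ(τ(4)) = σ(2) = 3, σ(τ(5)) = σ(9) = 4, σ(τ(6)) = σ(4) = 9, σ(τ(7)) = σ(7) = 8, σ(τ(8)) = σ(1) = 1, σ(τ(9)) = σ(3) = 7.
Hence σ ∘ τ = [2 5 6 3 4 9 8 1 7].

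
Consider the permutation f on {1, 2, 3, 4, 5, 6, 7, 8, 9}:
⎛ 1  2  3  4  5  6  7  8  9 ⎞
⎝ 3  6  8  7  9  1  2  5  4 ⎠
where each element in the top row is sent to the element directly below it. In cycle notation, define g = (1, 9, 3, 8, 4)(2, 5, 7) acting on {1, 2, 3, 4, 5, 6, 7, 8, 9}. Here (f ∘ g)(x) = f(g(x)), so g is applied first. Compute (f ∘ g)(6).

First apply g: g(6) = 6, then f(6) = 1. Thus (f ∘ g)(6) = 1.

1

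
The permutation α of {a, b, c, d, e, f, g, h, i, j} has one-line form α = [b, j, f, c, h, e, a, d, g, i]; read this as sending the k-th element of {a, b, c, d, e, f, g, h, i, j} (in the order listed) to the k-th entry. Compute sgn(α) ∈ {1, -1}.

1

In disjoint-cycle form the cycle lengths are 5, 5.
A cycle of length ℓ contributes ℓ−1 transpositions, so α is a product of 4 + 4 = 8 transpositions — even.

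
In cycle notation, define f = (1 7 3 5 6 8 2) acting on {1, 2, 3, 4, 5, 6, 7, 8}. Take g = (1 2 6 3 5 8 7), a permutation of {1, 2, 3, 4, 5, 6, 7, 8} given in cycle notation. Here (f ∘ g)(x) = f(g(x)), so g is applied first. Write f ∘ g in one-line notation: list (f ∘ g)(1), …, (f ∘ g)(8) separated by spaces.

1 8 6 4 2 5 7 3

Chase each element through g then f: 1 → 2 → 1; 2 → 6 → 8; 3 → 5 → 6; 4 → 4 → 4; 5 → 8 → 2; 6 → 3 → 5; 7 → 1 → 7; 8 → 7 → 3.
So f ∘ g in one-line form is 1 8 6 4 2 5 7 3.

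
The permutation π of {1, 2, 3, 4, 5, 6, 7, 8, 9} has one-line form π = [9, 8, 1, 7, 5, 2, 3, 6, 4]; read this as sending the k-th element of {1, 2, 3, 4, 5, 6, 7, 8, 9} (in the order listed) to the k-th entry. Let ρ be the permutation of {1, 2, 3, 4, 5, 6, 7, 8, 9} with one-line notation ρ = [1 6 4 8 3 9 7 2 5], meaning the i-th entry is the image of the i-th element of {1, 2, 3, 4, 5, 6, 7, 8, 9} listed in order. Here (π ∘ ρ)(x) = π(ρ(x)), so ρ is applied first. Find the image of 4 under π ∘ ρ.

6

First apply ρ: ρ(4) = 8, then π(8) = 6. Thus (π ∘ ρ)(4) = 6.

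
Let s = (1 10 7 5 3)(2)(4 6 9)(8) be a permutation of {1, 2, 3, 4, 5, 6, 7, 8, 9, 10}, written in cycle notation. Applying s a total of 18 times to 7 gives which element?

7 lies in the 5-cycle (1 10 7 5 3).
Since the cycle has length 5, s^18 acts on it the same as s^3 (18 mod 5 = 3).
Stepping 3 places around the cycle: 7 → 5 → 3 → 1.

1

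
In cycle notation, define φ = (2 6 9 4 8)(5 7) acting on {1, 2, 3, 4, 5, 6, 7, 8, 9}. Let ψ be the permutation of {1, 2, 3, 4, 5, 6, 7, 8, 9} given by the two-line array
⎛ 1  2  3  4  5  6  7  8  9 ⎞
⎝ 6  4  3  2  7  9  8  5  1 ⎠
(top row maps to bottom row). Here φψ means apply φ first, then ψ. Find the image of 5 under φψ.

8

φ(5) = 7, then ψ(7) = 8; composing gives (φψ)(5) = 8.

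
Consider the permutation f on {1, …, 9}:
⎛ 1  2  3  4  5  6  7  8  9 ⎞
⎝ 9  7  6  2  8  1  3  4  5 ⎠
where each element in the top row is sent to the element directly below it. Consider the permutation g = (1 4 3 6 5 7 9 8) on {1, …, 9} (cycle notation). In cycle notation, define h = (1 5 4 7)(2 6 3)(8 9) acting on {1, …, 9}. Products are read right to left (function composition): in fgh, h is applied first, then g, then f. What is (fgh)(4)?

5

(fgh)(4) = f(g(h(4))). h(4) = 7, then g(7) = 9, then f(9) = 5, so the result is 5.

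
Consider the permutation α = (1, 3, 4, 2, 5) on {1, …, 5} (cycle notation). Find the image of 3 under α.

In the cycle (1, 3, 4, 2, 5), 3 is followed by 4, so α(3) = 4.

4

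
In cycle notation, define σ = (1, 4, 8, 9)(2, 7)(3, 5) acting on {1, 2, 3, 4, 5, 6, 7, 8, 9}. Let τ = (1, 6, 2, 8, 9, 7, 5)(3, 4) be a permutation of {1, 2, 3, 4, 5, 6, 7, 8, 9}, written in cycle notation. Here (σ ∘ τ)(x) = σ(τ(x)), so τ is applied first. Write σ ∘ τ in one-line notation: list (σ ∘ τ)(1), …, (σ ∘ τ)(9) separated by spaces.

6 9 8 5 4 7 3 1 2

Chase each element through τ then σ: 1 → 6 → 6; 2 → 8 → 9; 3 → 4 → 8; 4 → 3 → 5; 5 → 1 → 4; 6 → 2 → 7; 7 → 5 → 3; 8 → 9 → 1; 9 → 7 → 2.
Collecting the images, σ ∘ τ = [6 9 8 5 4 7 3 1 2].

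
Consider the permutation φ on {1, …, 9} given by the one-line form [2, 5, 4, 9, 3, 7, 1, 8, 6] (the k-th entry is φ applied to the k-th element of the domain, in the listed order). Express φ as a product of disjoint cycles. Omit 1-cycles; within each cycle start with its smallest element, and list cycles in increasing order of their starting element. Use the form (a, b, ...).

From 1: 1 → 2 → 5 → 3 → 4 → 9 → 6 → 7 → 1, closing the cycle (1, 2, 5, 3, 4, 9, 6, 7).
Continuing from each remaining unvisited element yields (1, 2, 5, 3, 4, 9, 6, 7).

(1, 2, 5, 3, 4, 9, 6, 7)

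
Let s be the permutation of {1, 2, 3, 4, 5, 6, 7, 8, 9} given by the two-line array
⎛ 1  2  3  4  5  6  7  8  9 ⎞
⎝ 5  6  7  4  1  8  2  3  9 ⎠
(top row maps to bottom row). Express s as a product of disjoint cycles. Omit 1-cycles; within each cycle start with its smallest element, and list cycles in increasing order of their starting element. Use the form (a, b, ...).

From 1: 1 → 5 → 1, closing the cycle (1, 5).
Repeating from the next unused element and collecting all non-trivial cycles gives (1, 5)(2, 6, 8, 3, 7).

(1, 5)(2, 6, 8, 3, 7)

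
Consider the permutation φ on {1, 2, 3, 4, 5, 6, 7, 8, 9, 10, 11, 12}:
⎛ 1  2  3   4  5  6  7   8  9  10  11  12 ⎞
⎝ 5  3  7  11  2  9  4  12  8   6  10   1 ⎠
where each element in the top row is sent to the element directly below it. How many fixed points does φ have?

No element satisfies φ(x) = x, so there are 0 fixed points.

0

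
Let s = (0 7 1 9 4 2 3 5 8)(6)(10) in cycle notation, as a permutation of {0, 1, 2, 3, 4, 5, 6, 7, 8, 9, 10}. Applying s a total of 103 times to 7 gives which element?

7 lies in the 9-cycle (0 7 1 9 4 2 3 5 8).
Since the cycle has length 9, s^103 acts on it the same as s^4 (103 mod 9 = 4).
Stepping 4 places around the cycle: 7 → 1 → 9 → 4 → 2.

2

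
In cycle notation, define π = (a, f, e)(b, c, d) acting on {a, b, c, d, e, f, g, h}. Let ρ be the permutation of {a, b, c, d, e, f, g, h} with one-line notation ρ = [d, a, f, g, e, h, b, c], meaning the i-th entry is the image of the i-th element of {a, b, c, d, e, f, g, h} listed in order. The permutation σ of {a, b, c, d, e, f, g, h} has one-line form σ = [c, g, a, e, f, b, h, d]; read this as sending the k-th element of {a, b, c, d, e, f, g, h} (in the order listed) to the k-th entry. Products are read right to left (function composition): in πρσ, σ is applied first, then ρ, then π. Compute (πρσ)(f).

f

Chase f: σ(f) = b; ρ(b) = a; π(a) = f. Hence (πρσ)(f) = f.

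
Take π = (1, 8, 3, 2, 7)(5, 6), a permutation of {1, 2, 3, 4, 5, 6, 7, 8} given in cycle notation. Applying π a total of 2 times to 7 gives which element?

8

7 lies in the 5-cycle (1, 8, 3, 2, 7).
Advancing 2 steps from 7: 7 → 1 → 8.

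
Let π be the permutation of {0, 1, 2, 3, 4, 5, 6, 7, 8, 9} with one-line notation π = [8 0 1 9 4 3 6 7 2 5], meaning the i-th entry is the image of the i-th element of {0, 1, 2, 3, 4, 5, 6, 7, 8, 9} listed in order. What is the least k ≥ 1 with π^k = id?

12

The disjoint-cycle form of π has cycle lengths 4, 3, 1, 1, 1.
The order is lcm(4, 3) = 12.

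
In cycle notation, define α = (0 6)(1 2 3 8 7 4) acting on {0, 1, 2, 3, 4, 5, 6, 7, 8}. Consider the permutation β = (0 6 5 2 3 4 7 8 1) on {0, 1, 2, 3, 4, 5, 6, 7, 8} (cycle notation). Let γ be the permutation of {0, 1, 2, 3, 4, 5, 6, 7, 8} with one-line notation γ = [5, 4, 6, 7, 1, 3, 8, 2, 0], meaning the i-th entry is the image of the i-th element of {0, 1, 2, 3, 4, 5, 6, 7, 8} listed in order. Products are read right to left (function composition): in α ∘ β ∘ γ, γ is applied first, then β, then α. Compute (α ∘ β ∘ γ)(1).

4

Chase 1: γ(1) = 4; β(4) = 7; α(7) = 4. Hence (α ∘ β ∘ γ)(1) = 4.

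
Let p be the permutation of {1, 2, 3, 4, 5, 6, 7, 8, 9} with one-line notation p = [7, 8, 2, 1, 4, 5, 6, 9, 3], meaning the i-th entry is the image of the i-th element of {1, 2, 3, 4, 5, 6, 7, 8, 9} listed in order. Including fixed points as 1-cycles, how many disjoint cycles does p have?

2

The cycle decomposition is (1 7 6 5 4)(2 8 9 3), which has 2 cycles (counting 1-cycles).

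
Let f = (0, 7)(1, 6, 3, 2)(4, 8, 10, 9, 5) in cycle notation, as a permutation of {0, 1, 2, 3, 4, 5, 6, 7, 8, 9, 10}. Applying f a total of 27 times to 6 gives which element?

1

6 lies in the 4-cycle (1, 6, 3, 2).
On a 4-cycle, f^4 is the identity, so f^27 = f^3 there (27 ≡ 3 mod 4).
Advancing 3 steps from 6: 6 → 3 → 2 → 1.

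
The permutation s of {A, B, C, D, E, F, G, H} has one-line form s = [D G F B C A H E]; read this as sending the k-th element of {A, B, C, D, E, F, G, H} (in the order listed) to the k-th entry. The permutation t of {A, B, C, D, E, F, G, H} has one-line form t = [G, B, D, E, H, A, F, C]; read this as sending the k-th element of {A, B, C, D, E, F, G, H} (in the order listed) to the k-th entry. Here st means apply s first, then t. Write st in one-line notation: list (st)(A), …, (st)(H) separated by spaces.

E F A B D G C H

Chase each element through s then t: A → D → E; B → G → F; C → F → A; D → B → B; E → C → D; F → A → G; G → H → C; H → E → H.
So st in one-line form is E F A B D G C H.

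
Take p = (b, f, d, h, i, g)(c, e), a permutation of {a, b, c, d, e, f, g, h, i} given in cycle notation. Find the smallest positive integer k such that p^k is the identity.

6

The disjoint cycles have lengths 6, 2, 1.
The order is lcm(6, 2) = 6.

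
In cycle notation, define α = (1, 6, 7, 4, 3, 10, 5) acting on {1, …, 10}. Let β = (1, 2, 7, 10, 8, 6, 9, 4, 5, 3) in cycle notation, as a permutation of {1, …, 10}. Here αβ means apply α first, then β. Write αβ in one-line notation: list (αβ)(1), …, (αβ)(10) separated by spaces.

For each element, apply α then β: 1 → 6 → 9; 2 → 2 → 7; 3 → 10 → 8; 4 → 3 → 1; 5 → 1 → 2; 6 → 7 → 10; 7 → 4 → 5; 8 → 8 → 6; 9 → 9 → 4; 10 → 5 → 3.
So αβ in one-line form is 9 7 8 1 2 10 5 6 4 3.

9 7 8 1 2 10 5 6 4 3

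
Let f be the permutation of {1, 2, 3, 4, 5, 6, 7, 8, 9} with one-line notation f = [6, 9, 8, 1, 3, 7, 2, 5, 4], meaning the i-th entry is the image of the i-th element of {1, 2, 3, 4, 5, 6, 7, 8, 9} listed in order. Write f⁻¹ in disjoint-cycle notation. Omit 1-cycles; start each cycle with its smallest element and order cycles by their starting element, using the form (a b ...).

(1 4 9 2 7 6)(3 5 8)

First write f in disjoint cycles: (1 6 7 2 9 4)(3 8 5).
Reversing each cycle (and rotating so the smallest element leads) gives f⁻¹ = (1 4 9 2 7 6)(3 5 8).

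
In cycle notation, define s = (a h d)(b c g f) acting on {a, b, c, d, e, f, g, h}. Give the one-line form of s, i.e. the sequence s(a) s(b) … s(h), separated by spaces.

h c g a e b f d

Image by image: a→h, b→c, c→g, d→a, e→e, f→b, g→f, h→d.
So the one-line form is h c g a e b f d.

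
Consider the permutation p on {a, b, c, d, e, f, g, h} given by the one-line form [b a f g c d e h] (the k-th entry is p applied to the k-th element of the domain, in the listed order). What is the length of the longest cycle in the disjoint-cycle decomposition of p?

Decomposing into disjoint cycles gives (a, b)(c, f, d, g, e); the longest has length 5.

5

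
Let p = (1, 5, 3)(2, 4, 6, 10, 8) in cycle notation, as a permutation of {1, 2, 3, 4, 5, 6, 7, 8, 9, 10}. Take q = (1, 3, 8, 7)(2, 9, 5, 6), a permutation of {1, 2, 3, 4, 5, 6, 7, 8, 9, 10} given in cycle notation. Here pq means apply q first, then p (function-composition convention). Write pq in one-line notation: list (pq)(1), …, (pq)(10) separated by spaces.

1 9 2 6 10 4 5 7 3 8

(pq)(x) = p(q(x)). Computing each image: p(q(1)) = p(3) = 1, p(q(2)) = p(9) = 9, p(q(3)) = p(8) = 2, p(q(4)) = p(4) = 6, p(q(5)) = p(6) = 10, p(q(6)) = p(2) = 4, p(q(7)) = p(1) = 5, p(q(8)) = p(7) = 7, p(q(9)) = p(5) = 3, p(q(10)) = p(10) = 8.
Hence pq = [1 9 2 6 10 4 5 7 3 8].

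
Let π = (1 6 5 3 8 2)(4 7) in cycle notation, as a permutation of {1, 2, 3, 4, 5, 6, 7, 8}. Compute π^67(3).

8

3 lies in the 6-cycle (1 6 5 3 8 2).
Since the cycle has length 6, π^67 acts on it the same as π^1 (67 mod 6 = 1).
Stepping 1 place around the cycle: 3 → 8.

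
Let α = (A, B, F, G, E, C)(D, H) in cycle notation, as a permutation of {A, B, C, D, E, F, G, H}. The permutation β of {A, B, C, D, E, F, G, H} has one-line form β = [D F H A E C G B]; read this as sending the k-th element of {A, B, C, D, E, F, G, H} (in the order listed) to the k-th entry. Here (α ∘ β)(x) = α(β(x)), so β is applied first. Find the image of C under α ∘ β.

D

First apply β: β(C) = H, then α(H) = D. Thus (α ∘ β)(C) = D.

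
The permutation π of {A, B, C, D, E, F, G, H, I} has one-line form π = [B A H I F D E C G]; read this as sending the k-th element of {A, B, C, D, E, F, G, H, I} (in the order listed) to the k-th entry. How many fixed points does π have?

No element satisfies π(x) = x, so there are 0 fixed points.

0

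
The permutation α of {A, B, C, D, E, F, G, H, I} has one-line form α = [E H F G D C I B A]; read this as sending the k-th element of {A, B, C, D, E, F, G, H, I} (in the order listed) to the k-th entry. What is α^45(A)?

Tracing A → E → … returns to A after 5 steps, so A lies in a 5-cycle (A E D G I).
Since the cycle has length 5, α^45 acts on it the same as α^0 (45 mod 5 = 0).
So α^45(A) = A.

A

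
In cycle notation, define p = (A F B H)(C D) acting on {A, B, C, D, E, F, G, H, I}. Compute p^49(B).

H

B lies in the 4-cycle (A F B H).
Powers repeat with period 4 on this cycle, and 49 mod 4 = 1, so p^49(B) = p^1(B).
Stepping 1 place around the cycle: B → H.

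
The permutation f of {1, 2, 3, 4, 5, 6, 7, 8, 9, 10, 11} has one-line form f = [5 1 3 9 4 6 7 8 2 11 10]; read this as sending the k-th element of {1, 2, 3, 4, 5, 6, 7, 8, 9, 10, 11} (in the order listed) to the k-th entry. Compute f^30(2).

2

Tracing 2 → 1 → … returns to 2 after 5 steps, so 2 lies in a 5-cycle (1, 5, 4, 9, 2).
Since the cycle has length 5, f^30 acts on it the same as f^0 (30 mod 5 = 0).
So f^30(2) = 2.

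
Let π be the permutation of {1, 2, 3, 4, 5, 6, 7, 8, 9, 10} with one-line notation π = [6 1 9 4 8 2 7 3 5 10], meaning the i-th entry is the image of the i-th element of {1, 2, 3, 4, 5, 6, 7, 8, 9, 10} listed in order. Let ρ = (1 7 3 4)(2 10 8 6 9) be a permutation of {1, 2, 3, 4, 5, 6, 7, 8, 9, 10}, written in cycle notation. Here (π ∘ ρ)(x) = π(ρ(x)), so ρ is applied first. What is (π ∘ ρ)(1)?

7

ρ(1) = 7, then π(7) = 7; composing gives (π ∘ ρ)(1) = 7.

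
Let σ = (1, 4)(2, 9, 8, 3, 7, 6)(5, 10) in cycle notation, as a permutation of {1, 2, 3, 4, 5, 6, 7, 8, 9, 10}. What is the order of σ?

The cycle type of σ is (6, 2, 2).
The order is lcm(6, 2, 2) = 6.

6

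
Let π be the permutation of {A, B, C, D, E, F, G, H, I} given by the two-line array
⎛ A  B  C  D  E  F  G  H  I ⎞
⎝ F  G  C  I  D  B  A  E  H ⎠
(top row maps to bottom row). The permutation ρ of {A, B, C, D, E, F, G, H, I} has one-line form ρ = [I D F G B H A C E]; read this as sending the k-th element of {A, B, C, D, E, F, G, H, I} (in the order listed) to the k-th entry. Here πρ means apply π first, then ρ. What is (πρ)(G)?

First apply π: π(G) = A, then ρ(A) = I. Thus (πρ)(G) = I.

I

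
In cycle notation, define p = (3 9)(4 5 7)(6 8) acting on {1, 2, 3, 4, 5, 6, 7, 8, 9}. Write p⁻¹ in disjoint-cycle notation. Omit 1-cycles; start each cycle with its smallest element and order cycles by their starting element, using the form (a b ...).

(3 9)(4 7 5)(6 8)

If p sends a → b within a cycle, p⁻¹ sends b → a; equivalently, reverse each cycle.
After reversing and putting each cycle's least element first, p⁻¹ = (3 9)(4 7 5)(6 8).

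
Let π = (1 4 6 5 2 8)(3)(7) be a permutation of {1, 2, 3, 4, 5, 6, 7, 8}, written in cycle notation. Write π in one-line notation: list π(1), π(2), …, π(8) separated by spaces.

4 8 3 6 2 5 7 1

Image by image: 1↦4, 2↦8, 3↦3, 4↦6, 5↦2, 6↦5, 7↦7, 8↦1.
So the one-line form is 4 8 3 6 2 5 7 1.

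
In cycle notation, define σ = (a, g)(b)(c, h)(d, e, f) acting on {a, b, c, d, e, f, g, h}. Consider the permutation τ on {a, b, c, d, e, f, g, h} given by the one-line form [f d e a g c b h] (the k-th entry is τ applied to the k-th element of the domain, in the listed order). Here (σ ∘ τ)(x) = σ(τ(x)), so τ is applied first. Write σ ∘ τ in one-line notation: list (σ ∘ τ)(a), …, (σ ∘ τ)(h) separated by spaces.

For each element, apply τ then σ: a → f → d; b → d → e; c → e → f; d → a → g; e → g → a; f → c → h; g → b → b; h → h → c.
So σ ∘ τ in one-line form is d e f g a h b c.

d e f g a h b c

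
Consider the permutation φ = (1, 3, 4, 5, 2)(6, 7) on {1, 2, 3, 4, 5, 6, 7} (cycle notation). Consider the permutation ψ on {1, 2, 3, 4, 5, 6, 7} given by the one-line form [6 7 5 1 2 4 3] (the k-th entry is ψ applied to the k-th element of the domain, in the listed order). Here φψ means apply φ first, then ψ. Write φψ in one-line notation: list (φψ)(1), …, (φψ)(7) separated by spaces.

(φψ)(x) = ψ(φ(x)). Computing each image: ψ(φ(1)) = ψ(3) = 5, ψ(φ(2)) = ψ(1) = 6, ψ(φ(3)) = ψ(4) = 1, ψ(φ(4)) = ψ(5) = 2, ψ(φ(5)) = ψ(2) = 7, ψ(φ(6)) = ψ(7) = 3, ψ(φ(7)) = ψ(6) = 4.
Hence φψ = [5 6 1 2 7 3 4].

5 6 1 2 7 3 4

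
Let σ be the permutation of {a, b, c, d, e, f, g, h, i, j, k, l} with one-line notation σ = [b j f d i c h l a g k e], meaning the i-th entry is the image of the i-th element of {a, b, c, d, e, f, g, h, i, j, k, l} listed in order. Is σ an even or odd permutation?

even

In disjoint-cycle form the cycle lengths are 8, 2, 1, 1.
A cycle is odd iff its length is even; σ has 2 even-length cycles, so sgn(σ) = (−1)^2 and σ is even.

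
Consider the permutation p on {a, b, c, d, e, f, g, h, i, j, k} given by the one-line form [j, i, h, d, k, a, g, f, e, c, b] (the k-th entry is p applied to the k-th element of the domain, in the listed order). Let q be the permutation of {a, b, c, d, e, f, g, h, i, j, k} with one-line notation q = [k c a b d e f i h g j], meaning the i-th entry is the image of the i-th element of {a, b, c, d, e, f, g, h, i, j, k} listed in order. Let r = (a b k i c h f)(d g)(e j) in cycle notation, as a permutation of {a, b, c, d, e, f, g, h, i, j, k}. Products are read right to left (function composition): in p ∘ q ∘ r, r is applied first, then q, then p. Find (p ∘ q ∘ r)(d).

a

Chase d: r(d) = g; q(g) = f; p(f) = a. Hence (p ∘ q ∘ r)(d) = a.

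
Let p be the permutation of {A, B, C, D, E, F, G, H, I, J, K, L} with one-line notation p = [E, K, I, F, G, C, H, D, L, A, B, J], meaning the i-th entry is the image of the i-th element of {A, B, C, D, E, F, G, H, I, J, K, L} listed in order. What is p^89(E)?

Tracing E → G → … returns to E after 10 steps, so E lies in a 10-cycle (A, E, G, H, D, F, C, I, L, J).
Since the cycle has length 10, p^89 acts on it the same as p^9 (89 mod 10 = 9).
Advancing 9 steps from E: E → G → H → D → F → C → I → L → J → A.

A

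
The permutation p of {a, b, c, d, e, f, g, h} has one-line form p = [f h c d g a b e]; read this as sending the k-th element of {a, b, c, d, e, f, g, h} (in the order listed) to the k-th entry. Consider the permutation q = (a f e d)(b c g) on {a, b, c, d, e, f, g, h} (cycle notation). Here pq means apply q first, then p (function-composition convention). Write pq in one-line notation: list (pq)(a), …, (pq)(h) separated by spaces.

Chase each element through q then p: a → f → a; b → c → c; c → g → b; d → a → f; e → d → d; f → e → g; g → b → h; h → h → e.
So pq in one-line form is a c b f d g h e.

a c b f d g h e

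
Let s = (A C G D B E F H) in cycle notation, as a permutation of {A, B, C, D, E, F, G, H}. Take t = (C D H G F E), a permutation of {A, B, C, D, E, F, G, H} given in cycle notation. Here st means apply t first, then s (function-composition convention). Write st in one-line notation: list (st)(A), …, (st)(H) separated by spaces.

C E B A G F H D

For each element, apply t then s: A → A → C; B → B → E; C → D → B; D → H → A; E → C → G; F → E → F; G → F → H; H → G → D.
Collecting the images, st = [C E B A G F H D].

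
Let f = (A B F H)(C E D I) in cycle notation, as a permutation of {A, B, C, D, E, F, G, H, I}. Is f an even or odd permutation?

The cycle lengths are 4, 4, 1.
A cycle of length ℓ contributes ℓ−1 transpositions, so f is a product of 3 + 3 = 6 transpositions — even.

even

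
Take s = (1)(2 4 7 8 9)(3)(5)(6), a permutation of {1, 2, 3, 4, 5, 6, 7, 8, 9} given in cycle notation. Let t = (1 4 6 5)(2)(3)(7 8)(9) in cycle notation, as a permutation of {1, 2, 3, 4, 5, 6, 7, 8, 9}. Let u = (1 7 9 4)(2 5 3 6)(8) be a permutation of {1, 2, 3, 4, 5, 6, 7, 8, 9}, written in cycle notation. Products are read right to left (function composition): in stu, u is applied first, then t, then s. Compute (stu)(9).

6

Chase 9: u(9) = 4; t(4) = 6; s(6) = 6. Hence (stu)(9) = 6.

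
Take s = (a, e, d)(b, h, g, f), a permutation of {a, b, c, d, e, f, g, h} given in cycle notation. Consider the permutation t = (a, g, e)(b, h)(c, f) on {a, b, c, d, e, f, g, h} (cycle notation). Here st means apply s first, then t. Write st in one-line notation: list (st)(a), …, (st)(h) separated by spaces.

Chase each element through s then t: a → e → a; b → h → b; c → c → f; d → a → g; e → d → d; f → b → h; g → f → c; h → g → e.
So st in one-line form is a b f g d h c e.

a b f g d h c e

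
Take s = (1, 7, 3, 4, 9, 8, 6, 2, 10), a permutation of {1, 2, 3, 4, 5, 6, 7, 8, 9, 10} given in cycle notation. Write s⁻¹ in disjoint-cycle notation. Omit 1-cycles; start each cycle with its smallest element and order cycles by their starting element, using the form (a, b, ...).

The inverse reverses each cycle.
Reversing each cycle of s and rotating so the smallest element leads gives (1, 10, 2, 6, 8, 9, 4, 3, 7).

(1, 10, 2, 6, 8, 9, 4, 3, 7)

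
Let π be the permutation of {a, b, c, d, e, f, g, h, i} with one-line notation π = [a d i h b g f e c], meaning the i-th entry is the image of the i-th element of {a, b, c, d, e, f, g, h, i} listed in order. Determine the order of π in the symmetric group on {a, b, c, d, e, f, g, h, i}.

4

Decomposing into disjoint cycles gives cycle lengths 4, 2, 2, 1.
Since disjoint cycles commute, ord(π) = lcm(4, 2, 2) = 4.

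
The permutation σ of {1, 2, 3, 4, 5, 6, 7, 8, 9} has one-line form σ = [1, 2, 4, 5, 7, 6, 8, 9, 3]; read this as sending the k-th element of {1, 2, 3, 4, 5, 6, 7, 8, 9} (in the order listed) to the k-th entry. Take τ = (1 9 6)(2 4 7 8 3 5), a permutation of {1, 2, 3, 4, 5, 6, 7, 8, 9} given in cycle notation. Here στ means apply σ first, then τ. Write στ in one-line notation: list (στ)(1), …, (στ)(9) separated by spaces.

For each element, apply σ then τ: 1 → 1 → 9; 2 → 2 → 4; 3 → 4 → 7; 4 → 5 → 2; 5 → 7 → 8; 6 → 6 → 1; 7 → 8 → 3; 8 → 9 → 6; 9 → 3 → 5.
So στ in one-line form is 9 4 7 2 8 1 3 6 5.

9 4 7 2 8 1 3 6 5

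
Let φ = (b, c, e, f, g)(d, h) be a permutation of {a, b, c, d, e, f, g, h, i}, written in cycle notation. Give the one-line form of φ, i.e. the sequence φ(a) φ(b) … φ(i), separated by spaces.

a c e h f g b d i

Reading each image from the cycles: a→a, b→c, c→e, d→h, e→f, f→g, g→b, h→d, i→i.
Listing these in domain order gives a c e h f g b d i.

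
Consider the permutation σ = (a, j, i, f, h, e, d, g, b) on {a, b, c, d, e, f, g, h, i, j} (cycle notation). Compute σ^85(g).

g lies in the 9-cycle (a, j, i, f, h, e, d, g, b).
On a 9-cycle, σ^9 is the identity, so σ^85 = σ^4 there (85 ≡ 4 mod 9).
Advancing 4 steps from g: g → b → a → j → i.

i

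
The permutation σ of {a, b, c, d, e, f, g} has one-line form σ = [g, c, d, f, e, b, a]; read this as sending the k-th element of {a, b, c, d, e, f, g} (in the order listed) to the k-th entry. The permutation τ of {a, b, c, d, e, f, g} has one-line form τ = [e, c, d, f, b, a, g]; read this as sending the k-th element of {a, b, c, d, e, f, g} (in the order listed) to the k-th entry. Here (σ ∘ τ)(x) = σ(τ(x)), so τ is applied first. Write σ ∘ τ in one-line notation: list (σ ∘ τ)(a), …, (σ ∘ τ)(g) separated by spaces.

(σ ∘ τ)(x) = σ(τ(x)). Computing each image: σ(τ(a)) = σ(e) = e, σ(τ(b)) = σ(c) = d, σ(τ(c)) = σ(d) = f, σ(τ(d)) = σ(f) = b, σ(τ(e)) = σ(b) = c, σ(τ(f)) = σ(a) = g, σ(τ(g)) = σ(g) = a.
Hence σ ∘ τ = [e d f b c g a].

e d f b c g a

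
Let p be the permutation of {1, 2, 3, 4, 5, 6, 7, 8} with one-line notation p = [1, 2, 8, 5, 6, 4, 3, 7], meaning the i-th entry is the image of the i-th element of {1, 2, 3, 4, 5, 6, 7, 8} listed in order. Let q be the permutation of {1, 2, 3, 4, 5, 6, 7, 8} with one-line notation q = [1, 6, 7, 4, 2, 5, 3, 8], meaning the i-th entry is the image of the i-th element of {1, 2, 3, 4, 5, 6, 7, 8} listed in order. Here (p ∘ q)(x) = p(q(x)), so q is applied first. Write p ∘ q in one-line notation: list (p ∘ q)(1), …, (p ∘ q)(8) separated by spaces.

1 4 3 5 2 6 8 7

For each element, apply q then p: 1 → 1 → 1; 2 → 6 → 4; 3 → 7 → 3; 4 → 4 → 5; 5 → 2 → 2; 6 → 5 → 6; 7 → 3 → 8; 8 → 8 → 7.
So p ∘ q in one-line form is 1 4 3 5 2 6 8 7.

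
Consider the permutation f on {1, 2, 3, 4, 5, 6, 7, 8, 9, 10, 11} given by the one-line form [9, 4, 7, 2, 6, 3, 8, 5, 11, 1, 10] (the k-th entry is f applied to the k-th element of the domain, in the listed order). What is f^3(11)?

Tracing 11 → 10 → … returns to 11 after 4 steps, so 11 lies in a 4-cycle (1 9 11 10).
Stepping 3 places around the cycle: 11 → 10 → 1 → 9.

9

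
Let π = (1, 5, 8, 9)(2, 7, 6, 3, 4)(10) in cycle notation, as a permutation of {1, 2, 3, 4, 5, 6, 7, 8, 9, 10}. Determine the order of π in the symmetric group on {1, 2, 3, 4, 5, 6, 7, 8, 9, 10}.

20

The disjoint cycles have lengths 5, 4, 1.
Since disjoint cycles commute, ord(π) = lcm(5, 4) = 20.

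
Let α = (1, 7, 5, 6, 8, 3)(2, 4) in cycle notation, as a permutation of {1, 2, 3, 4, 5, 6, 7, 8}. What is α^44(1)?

5

1 lies in the 6-cycle (1, 7, 5, 6, 8, 3).
On a 6-cycle, α^6 is the identity, so α^44 = α^2 there (44 ≡ 2 mod 6).
Advancing 2 steps from 1: 1 → 7 → 5.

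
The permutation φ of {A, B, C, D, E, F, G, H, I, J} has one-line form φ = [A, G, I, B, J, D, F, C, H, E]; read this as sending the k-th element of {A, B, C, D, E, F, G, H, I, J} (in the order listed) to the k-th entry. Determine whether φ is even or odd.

even

In disjoint-cycle form the cycle lengths are 4, 3, 2, 1.
A cycle of length ℓ contributes ℓ−1 transpositions, so φ is a product of 3 + 2 + 1 = 6 transpositions — even.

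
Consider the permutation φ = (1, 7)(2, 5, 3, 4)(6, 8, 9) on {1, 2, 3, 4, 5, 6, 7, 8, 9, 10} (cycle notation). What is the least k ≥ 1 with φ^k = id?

12

The cycle type of φ is (4, 3, 2, 1).
The order of φ is the least common multiple of its cycle lengths: lcm(4, 3, 2) = 12.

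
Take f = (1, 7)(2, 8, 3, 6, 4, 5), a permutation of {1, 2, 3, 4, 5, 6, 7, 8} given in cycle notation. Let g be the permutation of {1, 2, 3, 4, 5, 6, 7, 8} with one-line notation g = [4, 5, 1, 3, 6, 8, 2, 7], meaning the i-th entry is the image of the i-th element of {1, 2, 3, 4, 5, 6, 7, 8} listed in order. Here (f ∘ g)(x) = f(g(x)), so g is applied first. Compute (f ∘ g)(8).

g(8) = 7, then f(7) = 1; composing gives (f ∘ g)(8) = 1.

1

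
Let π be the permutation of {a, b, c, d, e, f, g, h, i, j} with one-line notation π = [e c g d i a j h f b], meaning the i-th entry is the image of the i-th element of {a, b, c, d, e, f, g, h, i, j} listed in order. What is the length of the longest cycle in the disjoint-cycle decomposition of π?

4

Decomposing into disjoint cycles gives (a, e, i, f)(b, c, g, j); the longest has length 4.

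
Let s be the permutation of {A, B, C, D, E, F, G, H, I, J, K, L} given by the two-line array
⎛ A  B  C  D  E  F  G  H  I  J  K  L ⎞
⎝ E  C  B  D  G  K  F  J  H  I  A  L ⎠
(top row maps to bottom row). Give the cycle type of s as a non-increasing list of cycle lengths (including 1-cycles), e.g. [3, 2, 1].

[5, 3, 2, 1, 1]

The disjoint cycles are (A E G F K)(B C)(D)(H J I)(L), with lengths 5, 3, 2, 1, 1 in non-increasing order.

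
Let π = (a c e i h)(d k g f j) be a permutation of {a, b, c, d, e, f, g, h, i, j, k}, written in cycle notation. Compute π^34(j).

j lies in the 5-cycle (d k g f j).
On a 5-cycle, π^5 is the identity, so π^34 = π^4 there (34 ≡ 4 mod 5).
Advancing 4 steps from j: j → d → k → g → f.

f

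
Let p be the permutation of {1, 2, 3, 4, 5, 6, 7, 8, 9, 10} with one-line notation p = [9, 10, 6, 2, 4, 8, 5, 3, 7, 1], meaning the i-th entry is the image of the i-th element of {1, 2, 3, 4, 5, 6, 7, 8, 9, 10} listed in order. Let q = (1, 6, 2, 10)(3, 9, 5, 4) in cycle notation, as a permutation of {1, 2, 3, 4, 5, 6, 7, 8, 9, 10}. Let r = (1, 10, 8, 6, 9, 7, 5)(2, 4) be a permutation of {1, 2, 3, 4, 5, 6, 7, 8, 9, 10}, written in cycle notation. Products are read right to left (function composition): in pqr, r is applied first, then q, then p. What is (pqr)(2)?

6

Chase 2: r(2) = 4; q(4) = 3; p(3) = 6. Hence (pqr)(2) = 6.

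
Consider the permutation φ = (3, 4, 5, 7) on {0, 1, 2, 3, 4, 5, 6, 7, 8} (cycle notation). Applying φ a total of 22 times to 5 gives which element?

5 lies in the 4-cycle (3, 4, 5, 7).
Since the cycle has length 4, φ^22 acts on it the same as φ^2 (22 mod 4 = 2).
Stepping 2 places around the cycle: 5 → 7 → 3.

3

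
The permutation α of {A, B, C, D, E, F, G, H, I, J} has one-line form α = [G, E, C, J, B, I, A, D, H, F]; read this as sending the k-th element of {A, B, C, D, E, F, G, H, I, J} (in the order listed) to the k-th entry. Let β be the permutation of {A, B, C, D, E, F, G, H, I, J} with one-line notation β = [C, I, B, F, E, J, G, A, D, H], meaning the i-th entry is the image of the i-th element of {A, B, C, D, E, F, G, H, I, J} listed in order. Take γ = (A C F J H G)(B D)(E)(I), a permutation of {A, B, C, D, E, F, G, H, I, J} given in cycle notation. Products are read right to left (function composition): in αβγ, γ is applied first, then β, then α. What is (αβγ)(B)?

Apply the permutations in order: γ(B) = D, then β(D) = F, then α(F) = I. So (αβγ)(B) = I.

I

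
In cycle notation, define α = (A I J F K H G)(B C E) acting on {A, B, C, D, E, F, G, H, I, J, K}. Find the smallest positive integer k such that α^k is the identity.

21

The disjoint cycles have lengths 7, 3, 1.
Since disjoint cycles commute, ord(α) = lcm(7, 3) = 21.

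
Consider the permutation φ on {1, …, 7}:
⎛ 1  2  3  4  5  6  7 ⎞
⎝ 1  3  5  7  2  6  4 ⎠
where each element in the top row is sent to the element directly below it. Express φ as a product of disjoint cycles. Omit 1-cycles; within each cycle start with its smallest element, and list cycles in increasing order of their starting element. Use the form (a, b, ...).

(2, 3, 5)(4, 7)

From 2: 2 → 3 → 5 → 2, closing the cycle (2, 3, 5).
Continuing from each remaining unvisited element yields (2, 3, 5)(4, 7).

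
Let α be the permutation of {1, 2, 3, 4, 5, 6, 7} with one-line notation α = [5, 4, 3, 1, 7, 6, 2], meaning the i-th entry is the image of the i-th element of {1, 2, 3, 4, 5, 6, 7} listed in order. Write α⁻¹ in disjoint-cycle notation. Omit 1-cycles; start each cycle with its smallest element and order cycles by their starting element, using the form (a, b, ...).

(1, 4, 2, 7, 5)

First write α in disjoint cycles: (1, 5, 7, 2, 4).
Reversing each cycle (and rotating so the smallest element leads) gives α⁻¹ = (1, 4, 2, 7, 5).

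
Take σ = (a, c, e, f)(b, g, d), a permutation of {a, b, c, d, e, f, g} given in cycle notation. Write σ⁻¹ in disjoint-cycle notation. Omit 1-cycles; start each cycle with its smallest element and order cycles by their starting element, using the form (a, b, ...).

(a, f, e, c)(b, d, g)

The inverse reverses each cycle.
Reversing each cycle of σ and rotating so the smallest element leads gives (a, f, e, c)(b, d, g).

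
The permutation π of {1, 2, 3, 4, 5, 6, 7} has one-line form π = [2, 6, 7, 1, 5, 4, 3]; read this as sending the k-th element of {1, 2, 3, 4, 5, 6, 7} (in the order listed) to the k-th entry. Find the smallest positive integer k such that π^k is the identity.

4

Decomposing into disjoint cycles gives cycle lengths 4, 2, 1.
Since disjoint cycles commute, ord(π) = lcm(4, 2) = 4.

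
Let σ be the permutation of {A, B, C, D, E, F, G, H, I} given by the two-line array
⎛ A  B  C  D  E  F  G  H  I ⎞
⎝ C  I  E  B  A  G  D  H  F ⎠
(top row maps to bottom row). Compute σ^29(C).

Tracing C → E → … returns to C after 3 steps, so C lies in a 3-cycle (A C E).
Since the cycle has length 3, σ^29 acts on it the same as σ^2 (29 mod 3 = 2).
Stepping 2 places around the cycle: C → E → A.

A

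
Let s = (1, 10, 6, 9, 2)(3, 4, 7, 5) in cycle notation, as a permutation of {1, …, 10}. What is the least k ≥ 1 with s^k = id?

The cycle type of s is (5, 4, 1).
The order of s is the least common multiple of its cycle lengths: lcm(5, 4) = 20.

20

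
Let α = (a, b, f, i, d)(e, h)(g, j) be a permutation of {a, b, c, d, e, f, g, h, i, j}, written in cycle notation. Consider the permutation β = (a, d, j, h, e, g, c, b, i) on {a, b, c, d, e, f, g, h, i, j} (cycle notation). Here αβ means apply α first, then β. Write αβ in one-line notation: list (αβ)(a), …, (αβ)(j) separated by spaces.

(αβ)(x) = β(α(x)). Computing each image: β(α(a)) = β(b) = i, β(α(b)) = β(f) = f, β(α(c)) = β(c) = b, β(α(d)) = β(a) = d, β(α(e)) = β(h) = e, β(α(f)) = β(i) = a, β(α(g)) = β(j) = h, β(α(h)) = β(e) = g, β(α(i)) = β(d) = j, β(α(j)) = β(g) = c.
Hence αβ = [i f b d e a h g j c].

i f b d e a h g j c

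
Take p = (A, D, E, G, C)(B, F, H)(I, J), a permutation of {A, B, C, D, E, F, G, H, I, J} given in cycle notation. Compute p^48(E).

A

E lies in the 5-cycle (A, D, E, G, C).
Since the cycle has length 5, p^48 acts on it the same as p^3 (48 mod 5 = 3).
Stepping 3 places around the cycle: E → G → C → A.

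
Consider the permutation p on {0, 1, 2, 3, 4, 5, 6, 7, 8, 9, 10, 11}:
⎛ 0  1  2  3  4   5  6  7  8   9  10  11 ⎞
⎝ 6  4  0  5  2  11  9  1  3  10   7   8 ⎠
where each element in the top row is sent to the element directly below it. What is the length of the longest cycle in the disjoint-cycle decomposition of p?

Decomposing into disjoint cycles gives (0, 6, 9, 10, 7, 1, 4, 2)(3, 5, 11, 8); the longest has length 8.

8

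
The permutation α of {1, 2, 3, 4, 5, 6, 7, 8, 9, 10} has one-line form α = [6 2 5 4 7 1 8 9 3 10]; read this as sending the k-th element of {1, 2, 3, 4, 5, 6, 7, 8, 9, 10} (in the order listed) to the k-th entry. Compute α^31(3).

5

Tracing 3 → 5 → … returns to 3 after 5 steps, so 3 lies in a 5-cycle (3 5 7 8 9).
On a 5-cycle, α^5 is the identity, so α^31 = α^1 there (31 ≡ 1 mod 5).
Advancing 1 step from 3: 3 → 5.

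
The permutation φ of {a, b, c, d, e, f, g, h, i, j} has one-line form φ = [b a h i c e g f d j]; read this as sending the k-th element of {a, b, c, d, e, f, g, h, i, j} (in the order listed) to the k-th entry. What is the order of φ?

4

The disjoint-cycle form of φ has cycle lengths 4, 2, 2, 1, 1.
The order is lcm(4, 2, 2) = 4.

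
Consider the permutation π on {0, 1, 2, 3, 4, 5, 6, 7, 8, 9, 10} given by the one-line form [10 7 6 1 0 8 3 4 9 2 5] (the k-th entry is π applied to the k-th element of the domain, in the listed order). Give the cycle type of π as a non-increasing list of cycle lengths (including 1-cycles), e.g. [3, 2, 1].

[11]

The disjoint cycles are (0 10 5 8 9 2 6 3 1 7 4), with lengths 11 in non-increasing order.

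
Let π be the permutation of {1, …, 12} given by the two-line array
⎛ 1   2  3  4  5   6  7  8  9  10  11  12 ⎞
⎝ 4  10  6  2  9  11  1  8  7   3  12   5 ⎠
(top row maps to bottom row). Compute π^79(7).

4

Tracing 7 → 1 → … returns to 7 after 11 steps, so 7 lies in an 11-cycle (1 4 2 10 3 6 11 12 5 9 7).
Since the cycle has length 11, π^79 acts on it the same as π^2 (79 mod 11 = 2).
Stepping 2 places around the cycle: 7 → 1 → 4.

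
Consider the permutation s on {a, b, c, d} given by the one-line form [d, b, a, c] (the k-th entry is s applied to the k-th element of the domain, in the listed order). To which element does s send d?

d is element number 4 of the domain, and entry number 4 of the one-line form is c, so s(d) = c.

c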